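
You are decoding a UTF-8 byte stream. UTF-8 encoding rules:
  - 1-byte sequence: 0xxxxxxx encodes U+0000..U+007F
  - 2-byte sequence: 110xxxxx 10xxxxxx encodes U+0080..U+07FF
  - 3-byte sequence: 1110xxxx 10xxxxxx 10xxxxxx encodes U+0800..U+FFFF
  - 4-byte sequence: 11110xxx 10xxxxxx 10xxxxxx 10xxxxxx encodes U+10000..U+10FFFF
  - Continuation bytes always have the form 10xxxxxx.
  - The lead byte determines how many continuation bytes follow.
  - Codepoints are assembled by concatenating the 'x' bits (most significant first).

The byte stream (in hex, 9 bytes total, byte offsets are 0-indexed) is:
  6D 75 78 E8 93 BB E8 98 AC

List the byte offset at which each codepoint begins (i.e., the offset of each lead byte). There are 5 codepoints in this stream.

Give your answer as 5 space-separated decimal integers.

Answer: 0 1 2 3 6

Derivation:
Byte[0]=6D: 1-byte ASCII. cp=U+006D
Byte[1]=75: 1-byte ASCII. cp=U+0075
Byte[2]=78: 1-byte ASCII. cp=U+0078
Byte[3]=E8: 3-byte lead, need 2 cont bytes. acc=0x8
Byte[4]=93: continuation. acc=(acc<<6)|0x13=0x213
Byte[5]=BB: continuation. acc=(acc<<6)|0x3B=0x84FB
Completed: cp=U+84FB (starts at byte 3)
Byte[6]=E8: 3-byte lead, need 2 cont bytes. acc=0x8
Byte[7]=98: continuation. acc=(acc<<6)|0x18=0x218
Byte[8]=AC: continuation. acc=(acc<<6)|0x2C=0x862C
Completed: cp=U+862C (starts at byte 6)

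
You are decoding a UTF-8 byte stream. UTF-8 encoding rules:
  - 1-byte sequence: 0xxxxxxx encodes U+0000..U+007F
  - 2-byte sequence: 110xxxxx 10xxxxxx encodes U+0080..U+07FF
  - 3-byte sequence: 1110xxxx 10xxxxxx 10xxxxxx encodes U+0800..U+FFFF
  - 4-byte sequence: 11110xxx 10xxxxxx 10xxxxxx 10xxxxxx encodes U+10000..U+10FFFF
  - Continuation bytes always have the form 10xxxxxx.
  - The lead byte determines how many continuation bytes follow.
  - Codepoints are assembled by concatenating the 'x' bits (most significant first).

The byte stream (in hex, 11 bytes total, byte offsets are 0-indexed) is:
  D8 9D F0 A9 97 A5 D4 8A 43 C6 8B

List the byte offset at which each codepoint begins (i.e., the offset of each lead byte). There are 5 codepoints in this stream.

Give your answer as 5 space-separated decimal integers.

Byte[0]=D8: 2-byte lead, need 1 cont bytes. acc=0x18
Byte[1]=9D: continuation. acc=(acc<<6)|0x1D=0x61D
Completed: cp=U+061D (starts at byte 0)
Byte[2]=F0: 4-byte lead, need 3 cont bytes. acc=0x0
Byte[3]=A9: continuation. acc=(acc<<6)|0x29=0x29
Byte[4]=97: continuation. acc=(acc<<6)|0x17=0xA57
Byte[5]=A5: continuation. acc=(acc<<6)|0x25=0x295E5
Completed: cp=U+295E5 (starts at byte 2)
Byte[6]=D4: 2-byte lead, need 1 cont bytes. acc=0x14
Byte[7]=8A: continuation. acc=(acc<<6)|0x0A=0x50A
Completed: cp=U+050A (starts at byte 6)
Byte[8]=43: 1-byte ASCII. cp=U+0043
Byte[9]=C6: 2-byte lead, need 1 cont bytes. acc=0x6
Byte[10]=8B: continuation. acc=(acc<<6)|0x0B=0x18B
Completed: cp=U+018B (starts at byte 9)

Answer: 0 2 6 8 9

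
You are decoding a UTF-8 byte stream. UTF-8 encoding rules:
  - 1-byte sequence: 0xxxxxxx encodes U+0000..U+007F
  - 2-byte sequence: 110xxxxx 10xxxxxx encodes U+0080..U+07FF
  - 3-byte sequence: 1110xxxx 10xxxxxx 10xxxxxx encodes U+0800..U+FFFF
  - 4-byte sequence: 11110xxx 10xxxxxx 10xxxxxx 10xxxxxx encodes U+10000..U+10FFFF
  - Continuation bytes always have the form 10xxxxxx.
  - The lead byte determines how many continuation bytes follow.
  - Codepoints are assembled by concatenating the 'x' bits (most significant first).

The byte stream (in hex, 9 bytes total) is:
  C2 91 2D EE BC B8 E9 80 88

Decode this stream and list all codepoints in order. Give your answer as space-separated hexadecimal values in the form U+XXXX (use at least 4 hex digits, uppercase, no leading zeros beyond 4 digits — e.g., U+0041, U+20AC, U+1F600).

Answer: U+0091 U+002D U+EF38 U+9008

Derivation:
Byte[0]=C2: 2-byte lead, need 1 cont bytes. acc=0x2
Byte[1]=91: continuation. acc=(acc<<6)|0x11=0x91
Completed: cp=U+0091 (starts at byte 0)
Byte[2]=2D: 1-byte ASCII. cp=U+002D
Byte[3]=EE: 3-byte lead, need 2 cont bytes. acc=0xE
Byte[4]=BC: continuation. acc=(acc<<6)|0x3C=0x3BC
Byte[5]=B8: continuation. acc=(acc<<6)|0x38=0xEF38
Completed: cp=U+EF38 (starts at byte 3)
Byte[6]=E9: 3-byte lead, need 2 cont bytes. acc=0x9
Byte[7]=80: continuation. acc=(acc<<6)|0x00=0x240
Byte[8]=88: continuation. acc=(acc<<6)|0x08=0x9008
Completed: cp=U+9008 (starts at byte 6)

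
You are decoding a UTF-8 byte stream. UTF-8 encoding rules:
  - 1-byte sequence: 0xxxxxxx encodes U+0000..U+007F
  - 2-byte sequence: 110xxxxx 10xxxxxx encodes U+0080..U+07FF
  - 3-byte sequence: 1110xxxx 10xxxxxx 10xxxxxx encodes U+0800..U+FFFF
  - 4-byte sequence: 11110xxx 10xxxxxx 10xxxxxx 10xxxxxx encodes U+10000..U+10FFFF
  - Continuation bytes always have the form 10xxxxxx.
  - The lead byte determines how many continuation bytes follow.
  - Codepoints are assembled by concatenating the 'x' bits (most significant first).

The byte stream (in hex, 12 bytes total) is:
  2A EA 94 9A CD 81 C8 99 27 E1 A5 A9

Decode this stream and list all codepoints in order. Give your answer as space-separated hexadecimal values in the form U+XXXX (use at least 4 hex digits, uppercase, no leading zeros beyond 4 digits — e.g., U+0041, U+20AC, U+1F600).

Answer: U+002A U+A51A U+0341 U+0219 U+0027 U+1969

Derivation:
Byte[0]=2A: 1-byte ASCII. cp=U+002A
Byte[1]=EA: 3-byte lead, need 2 cont bytes. acc=0xA
Byte[2]=94: continuation. acc=(acc<<6)|0x14=0x294
Byte[3]=9A: continuation. acc=(acc<<6)|0x1A=0xA51A
Completed: cp=U+A51A (starts at byte 1)
Byte[4]=CD: 2-byte lead, need 1 cont bytes. acc=0xD
Byte[5]=81: continuation. acc=(acc<<6)|0x01=0x341
Completed: cp=U+0341 (starts at byte 4)
Byte[6]=C8: 2-byte lead, need 1 cont bytes. acc=0x8
Byte[7]=99: continuation. acc=(acc<<6)|0x19=0x219
Completed: cp=U+0219 (starts at byte 6)
Byte[8]=27: 1-byte ASCII. cp=U+0027
Byte[9]=E1: 3-byte lead, need 2 cont bytes. acc=0x1
Byte[10]=A5: continuation. acc=(acc<<6)|0x25=0x65
Byte[11]=A9: continuation. acc=(acc<<6)|0x29=0x1969
Completed: cp=U+1969 (starts at byte 9)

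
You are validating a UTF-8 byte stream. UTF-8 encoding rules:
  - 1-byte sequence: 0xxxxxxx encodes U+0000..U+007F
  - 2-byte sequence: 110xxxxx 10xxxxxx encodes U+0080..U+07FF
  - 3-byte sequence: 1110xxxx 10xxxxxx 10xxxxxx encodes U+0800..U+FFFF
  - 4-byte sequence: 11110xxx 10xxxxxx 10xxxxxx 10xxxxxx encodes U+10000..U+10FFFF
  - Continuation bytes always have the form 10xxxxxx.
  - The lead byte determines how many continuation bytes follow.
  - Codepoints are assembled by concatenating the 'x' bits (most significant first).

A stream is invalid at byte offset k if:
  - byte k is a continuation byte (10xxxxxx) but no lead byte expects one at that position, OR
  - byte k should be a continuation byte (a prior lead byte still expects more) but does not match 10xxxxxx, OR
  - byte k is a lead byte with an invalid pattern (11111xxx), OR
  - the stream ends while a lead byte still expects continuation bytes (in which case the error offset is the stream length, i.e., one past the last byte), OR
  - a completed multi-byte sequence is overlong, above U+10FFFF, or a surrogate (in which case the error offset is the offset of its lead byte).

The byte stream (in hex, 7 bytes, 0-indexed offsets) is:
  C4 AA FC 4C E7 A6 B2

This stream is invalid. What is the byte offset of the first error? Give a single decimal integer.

Byte[0]=C4: 2-byte lead, need 1 cont bytes. acc=0x4
Byte[1]=AA: continuation. acc=(acc<<6)|0x2A=0x12A
Completed: cp=U+012A (starts at byte 0)
Byte[2]=FC: INVALID lead byte (not 0xxx/110x/1110/11110)

Answer: 2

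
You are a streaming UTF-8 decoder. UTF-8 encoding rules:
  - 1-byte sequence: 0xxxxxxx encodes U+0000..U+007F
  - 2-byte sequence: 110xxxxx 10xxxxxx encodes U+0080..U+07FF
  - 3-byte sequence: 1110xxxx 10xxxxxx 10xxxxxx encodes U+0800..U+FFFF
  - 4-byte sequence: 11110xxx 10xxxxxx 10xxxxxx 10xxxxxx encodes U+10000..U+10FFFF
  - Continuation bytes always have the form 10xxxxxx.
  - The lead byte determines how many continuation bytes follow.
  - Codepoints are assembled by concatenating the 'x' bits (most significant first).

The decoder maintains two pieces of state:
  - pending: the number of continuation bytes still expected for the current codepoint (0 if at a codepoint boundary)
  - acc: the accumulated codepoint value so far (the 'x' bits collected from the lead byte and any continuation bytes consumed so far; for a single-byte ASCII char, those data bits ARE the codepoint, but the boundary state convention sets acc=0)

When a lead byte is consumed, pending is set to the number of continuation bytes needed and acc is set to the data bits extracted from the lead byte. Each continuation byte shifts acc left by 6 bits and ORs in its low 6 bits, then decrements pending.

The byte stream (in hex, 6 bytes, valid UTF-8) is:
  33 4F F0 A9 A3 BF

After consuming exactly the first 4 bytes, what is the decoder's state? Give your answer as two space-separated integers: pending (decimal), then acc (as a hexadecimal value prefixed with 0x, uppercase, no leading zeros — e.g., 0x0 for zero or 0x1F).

Answer: 2 0x29

Derivation:
Byte[0]=33: 1-byte. pending=0, acc=0x0
Byte[1]=4F: 1-byte. pending=0, acc=0x0
Byte[2]=F0: 4-byte lead. pending=3, acc=0x0
Byte[3]=A9: continuation. acc=(acc<<6)|0x29=0x29, pending=2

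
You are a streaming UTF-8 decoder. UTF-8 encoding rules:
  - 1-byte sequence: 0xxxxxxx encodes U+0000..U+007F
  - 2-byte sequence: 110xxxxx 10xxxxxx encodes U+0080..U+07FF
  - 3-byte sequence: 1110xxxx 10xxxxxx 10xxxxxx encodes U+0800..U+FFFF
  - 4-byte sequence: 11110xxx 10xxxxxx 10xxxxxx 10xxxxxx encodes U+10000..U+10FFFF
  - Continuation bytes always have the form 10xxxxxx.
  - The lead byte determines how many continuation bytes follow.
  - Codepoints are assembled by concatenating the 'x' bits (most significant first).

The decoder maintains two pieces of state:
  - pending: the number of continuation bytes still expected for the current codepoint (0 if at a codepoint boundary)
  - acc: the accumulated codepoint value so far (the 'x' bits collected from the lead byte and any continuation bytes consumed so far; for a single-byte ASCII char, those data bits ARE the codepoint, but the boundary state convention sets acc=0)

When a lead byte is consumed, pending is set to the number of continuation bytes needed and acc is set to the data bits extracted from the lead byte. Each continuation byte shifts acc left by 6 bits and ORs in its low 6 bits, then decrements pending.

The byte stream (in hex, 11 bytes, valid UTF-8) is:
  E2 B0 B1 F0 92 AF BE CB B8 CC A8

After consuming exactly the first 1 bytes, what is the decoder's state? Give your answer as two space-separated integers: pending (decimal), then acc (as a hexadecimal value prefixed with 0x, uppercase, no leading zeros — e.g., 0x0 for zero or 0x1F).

Byte[0]=E2: 3-byte lead. pending=2, acc=0x2

Answer: 2 0x2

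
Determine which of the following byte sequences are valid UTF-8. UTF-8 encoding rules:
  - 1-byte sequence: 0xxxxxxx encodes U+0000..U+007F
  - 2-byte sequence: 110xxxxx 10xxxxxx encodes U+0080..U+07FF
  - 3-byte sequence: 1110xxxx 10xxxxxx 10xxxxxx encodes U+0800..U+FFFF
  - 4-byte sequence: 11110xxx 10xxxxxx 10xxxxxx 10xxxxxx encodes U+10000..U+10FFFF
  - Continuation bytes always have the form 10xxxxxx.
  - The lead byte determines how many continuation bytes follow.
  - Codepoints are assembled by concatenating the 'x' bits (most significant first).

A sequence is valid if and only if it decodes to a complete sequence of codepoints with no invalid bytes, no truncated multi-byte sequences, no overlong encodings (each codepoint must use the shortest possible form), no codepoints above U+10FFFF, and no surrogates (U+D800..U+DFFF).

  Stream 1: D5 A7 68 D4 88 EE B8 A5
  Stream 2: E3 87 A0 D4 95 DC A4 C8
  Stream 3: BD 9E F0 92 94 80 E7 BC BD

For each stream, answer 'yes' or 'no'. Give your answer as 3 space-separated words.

Stream 1: decodes cleanly. VALID
Stream 2: error at byte offset 8. INVALID
Stream 3: error at byte offset 0. INVALID

Answer: yes no no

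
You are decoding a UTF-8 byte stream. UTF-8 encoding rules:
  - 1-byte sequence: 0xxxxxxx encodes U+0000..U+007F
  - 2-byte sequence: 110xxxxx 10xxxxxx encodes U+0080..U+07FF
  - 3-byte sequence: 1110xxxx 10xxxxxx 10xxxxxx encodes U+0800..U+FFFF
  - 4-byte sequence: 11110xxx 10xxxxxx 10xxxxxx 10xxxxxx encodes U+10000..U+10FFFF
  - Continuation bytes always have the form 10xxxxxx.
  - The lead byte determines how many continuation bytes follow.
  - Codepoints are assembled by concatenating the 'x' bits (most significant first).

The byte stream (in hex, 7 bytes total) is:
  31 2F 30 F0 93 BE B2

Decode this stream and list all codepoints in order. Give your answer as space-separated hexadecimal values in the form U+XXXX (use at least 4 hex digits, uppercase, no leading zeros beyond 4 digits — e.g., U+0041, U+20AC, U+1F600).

Byte[0]=31: 1-byte ASCII. cp=U+0031
Byte[1]=2F: 1-byte ASCII. cp=U+002F
Byte[2]=30: 1-byte ASCII. cp=U+0030
Byte[3]=F0: 4-byte lead, need 3 cont bytes. acc=0x0
Byte[4]=93: continuation. acc=(acc<<6)|0x13=0x13
Byte[5]=BE: continuation. acc=(acc<<6)|0x3E=0x4FE
Byte[6]=B2: continuation. acc=(acc<<6)|0x32=0x13FB2
Completed: cp=U+13FB2 (starts at byte 3)

Answer: U+0031 U+002F U+0030 U+13FB2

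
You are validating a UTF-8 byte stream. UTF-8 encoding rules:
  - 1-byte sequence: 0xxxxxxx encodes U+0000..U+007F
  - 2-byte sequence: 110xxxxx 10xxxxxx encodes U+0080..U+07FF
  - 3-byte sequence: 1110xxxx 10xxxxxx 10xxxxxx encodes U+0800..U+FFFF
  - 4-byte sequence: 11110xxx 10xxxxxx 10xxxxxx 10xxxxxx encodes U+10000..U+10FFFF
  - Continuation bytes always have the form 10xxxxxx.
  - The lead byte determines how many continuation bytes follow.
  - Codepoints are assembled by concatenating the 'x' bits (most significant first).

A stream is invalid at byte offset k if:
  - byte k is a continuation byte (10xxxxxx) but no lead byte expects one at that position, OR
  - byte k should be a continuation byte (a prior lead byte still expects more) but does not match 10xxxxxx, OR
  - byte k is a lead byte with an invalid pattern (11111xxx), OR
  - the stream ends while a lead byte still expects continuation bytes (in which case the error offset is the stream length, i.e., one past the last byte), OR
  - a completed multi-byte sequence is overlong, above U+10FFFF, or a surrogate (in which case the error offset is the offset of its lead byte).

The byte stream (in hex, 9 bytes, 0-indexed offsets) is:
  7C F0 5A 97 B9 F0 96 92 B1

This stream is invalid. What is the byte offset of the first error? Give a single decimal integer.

Byte[0]=7C: 1-byte ASCII. cp=U+007C
Byte[1]=F0: 4-byte lead, need 3 cont bytes. acc=0x0
Byte[2]=5A: expected 10xxxxxx continuation. INVALID

Answer: 2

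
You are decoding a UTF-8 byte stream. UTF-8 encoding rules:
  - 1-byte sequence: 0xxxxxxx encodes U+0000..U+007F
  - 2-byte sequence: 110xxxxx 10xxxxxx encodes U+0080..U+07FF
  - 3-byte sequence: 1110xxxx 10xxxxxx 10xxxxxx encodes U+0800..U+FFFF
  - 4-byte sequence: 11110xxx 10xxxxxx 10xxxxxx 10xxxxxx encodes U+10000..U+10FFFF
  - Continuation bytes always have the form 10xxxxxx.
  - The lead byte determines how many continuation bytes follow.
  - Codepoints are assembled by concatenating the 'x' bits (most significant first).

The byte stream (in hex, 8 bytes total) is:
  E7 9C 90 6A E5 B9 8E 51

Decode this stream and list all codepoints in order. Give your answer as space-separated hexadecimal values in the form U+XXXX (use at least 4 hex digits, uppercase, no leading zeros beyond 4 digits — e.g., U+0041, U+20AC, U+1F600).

Byte[0]=E7: 3-byte lead, need 2 cont bytes. acc=0x7
Byte[1]=9C: continuation. acc=(acc<<6)|0x1C=0x1DC
Byte[2]=90: continuation. acc=(acc<<6)|0x10=0x7710
Completed: cp=U+7710 (starts at byte 0)
Byte[3]=6A: 1-byte ASCII. cp=U+006A
Byte[4]=E5: 3-byte lead, need 2 cont bytes. acc=0x5
Byte[5]=B9: continuation. acc=(acc<<6)|0x39=0x179
Byte[6]=8E: continuation. acc=(acc<<6)|0x0E=0x5E4E
Completed: cp=U+5E4E (starts at byte 4)
Byte[7]=51: 1-byte ASCII. cp=U+0051

Answer: U+7710 U+006A U+5E4E U+0051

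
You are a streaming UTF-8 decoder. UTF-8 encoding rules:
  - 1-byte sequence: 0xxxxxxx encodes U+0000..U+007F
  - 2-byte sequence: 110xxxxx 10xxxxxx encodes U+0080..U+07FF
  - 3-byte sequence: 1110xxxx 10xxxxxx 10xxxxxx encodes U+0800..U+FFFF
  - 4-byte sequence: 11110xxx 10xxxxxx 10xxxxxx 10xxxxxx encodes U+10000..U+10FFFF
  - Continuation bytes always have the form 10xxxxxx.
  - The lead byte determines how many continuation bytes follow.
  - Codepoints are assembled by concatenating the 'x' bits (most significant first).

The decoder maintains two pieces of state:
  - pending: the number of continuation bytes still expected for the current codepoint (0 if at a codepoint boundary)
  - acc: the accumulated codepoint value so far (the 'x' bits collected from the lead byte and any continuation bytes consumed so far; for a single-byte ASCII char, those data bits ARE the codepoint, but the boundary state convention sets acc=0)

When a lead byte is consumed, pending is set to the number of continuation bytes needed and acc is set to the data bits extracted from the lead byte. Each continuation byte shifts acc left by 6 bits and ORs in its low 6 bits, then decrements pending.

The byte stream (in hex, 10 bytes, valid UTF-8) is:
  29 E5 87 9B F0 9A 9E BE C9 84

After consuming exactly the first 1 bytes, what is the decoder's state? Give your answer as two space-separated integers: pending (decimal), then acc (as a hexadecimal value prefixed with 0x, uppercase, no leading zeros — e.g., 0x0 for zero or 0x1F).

Byte[0]=29: 1-byte. pending=0, acc=0x0

Answer: 0 0x0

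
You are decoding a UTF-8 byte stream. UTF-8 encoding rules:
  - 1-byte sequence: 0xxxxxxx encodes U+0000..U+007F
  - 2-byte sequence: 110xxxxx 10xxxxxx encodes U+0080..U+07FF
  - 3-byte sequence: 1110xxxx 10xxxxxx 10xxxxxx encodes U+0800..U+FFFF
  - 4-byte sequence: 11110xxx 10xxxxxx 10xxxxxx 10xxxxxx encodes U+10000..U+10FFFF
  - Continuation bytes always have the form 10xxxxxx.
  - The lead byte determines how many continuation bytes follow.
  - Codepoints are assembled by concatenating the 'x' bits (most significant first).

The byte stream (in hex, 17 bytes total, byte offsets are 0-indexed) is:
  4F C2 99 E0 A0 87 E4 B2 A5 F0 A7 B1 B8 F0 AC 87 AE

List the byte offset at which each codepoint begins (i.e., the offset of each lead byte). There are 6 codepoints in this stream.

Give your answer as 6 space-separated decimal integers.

Byte[0]=4F: 1-byte ASCII. cp=U+004F
Byte[1]=C2: 2-byte lead, need 1 cont bytes. acc=0x2
Byte[2]=99: continuation. acc=(acc<<6)|0x19=0x99
Completed: cp=U+0099 (starts at byte 1)
Byte[3]=E0: 3-byte lead, need 2 cont bytes. acc=0x0
Byte[4]=A0: continuation. acc=(acc<<6)|0x20=0x20
Byte[5]=87: continuation. acc=(acc<<6)|0x07=0x807
Completed: cp=U+0807 (starts at byte 3)
Byte[6]=E4: 3-byte lead, need 2 cont bytes. acc=0x4
Byte[7]=B2: continuation. acc=(acc<<6)|0x32=0x132
Byte[8]=A5: continuation. acc=(acc<<6)|0x25=0x4CA5
Completed: cp=U+4CA5 (starts at byte 6)
Byte[9]=F0: 4-byte lead, need 3 cont bytes. acc=0x0
Byte[10]=A7: continuation. acc=(acc<<6)|0x27=0x27
Byte[11]=B1: continuation. acc=(acc<<6)|0x31=0x9F1
Byte[12]=B8: continuation. acc=(acc<<6)|0x38=0x27C78
Completed: cp=U+27C78 (starts at byte 9)
Byte[13]=F0: 4-byte lead, need 3 cont bytes. acc=0x0
Byte[14]=AC: continuation. acc=(acc<<6)|0x2C=0x2C
Byte[15]=87: continuation. acc=(acc<<6)|0x07=0xB07
Byte[16]=AE: continuation. acc=(acc<<6)|0x2E=0x2C1EE
Completed: cp=U+2C1EE (starts at byte 13)

Answer: 0 1 3 6 9 13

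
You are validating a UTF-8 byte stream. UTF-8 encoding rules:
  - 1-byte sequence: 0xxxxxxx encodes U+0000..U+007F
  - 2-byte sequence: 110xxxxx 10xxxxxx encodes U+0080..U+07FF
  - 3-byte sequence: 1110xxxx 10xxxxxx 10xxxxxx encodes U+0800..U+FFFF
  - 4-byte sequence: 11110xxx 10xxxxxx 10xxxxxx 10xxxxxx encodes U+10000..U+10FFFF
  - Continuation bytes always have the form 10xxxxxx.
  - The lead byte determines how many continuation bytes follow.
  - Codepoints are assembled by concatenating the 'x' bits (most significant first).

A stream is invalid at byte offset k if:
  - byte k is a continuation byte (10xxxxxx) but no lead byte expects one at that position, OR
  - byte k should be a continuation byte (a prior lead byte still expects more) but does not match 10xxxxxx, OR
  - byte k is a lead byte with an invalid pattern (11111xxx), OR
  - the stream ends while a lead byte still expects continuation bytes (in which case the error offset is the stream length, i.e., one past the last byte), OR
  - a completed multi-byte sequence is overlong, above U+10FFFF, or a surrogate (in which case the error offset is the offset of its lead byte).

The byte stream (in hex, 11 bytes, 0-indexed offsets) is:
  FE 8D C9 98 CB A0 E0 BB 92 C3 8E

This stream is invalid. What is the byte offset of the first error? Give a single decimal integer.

Answer: 0

Derivation:
Byte[0]=FE: INVALID lead byte (not 0xxx/110x/1110/11110)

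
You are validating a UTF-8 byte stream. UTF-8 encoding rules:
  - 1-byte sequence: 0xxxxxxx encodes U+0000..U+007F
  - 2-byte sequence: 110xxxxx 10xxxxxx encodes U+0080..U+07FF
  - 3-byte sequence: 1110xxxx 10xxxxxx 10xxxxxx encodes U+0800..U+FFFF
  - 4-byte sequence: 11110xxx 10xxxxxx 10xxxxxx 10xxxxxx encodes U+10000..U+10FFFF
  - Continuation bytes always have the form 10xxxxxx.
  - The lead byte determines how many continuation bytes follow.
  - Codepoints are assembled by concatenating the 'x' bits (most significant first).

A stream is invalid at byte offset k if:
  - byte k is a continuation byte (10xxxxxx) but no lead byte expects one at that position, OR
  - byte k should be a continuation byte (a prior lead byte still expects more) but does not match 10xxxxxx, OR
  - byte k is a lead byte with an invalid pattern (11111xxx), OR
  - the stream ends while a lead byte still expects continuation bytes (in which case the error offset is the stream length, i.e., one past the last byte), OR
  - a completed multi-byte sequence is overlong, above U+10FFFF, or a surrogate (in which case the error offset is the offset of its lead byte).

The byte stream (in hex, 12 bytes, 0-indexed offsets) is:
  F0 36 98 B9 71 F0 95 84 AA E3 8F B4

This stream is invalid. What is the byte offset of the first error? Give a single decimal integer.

Byte[0]=F0: 4-byte lead, need 3 cont bytes. acc=0x0
Byte[1]=36: expected 10xxxxxx continuation. INVALID

Answer: 1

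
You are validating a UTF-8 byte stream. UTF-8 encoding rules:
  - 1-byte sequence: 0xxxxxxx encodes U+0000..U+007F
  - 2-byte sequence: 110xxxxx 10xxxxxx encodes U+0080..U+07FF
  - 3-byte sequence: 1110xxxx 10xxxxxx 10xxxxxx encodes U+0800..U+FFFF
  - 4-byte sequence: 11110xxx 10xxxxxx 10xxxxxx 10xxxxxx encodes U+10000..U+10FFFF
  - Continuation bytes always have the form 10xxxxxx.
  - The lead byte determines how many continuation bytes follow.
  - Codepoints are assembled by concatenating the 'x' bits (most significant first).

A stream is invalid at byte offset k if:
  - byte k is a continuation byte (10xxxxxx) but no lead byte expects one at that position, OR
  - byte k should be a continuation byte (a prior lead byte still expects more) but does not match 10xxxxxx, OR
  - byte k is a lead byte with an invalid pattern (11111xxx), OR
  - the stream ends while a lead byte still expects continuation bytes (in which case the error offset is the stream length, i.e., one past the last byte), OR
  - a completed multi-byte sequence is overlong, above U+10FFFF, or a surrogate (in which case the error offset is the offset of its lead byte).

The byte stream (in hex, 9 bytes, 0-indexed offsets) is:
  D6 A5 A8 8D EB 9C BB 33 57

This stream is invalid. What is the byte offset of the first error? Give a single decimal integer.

Answer: 2

Derivation:
Byte[0]=D6: 2-byte lead, need 1 cont bytes. acc=0x16
Byte[1]=A5: continuation. acc=(acc<<6)|0x25=0x5A5
Completed: cp=U+05A5 (starts at byte 0)
Byte[2]=A8: INVALID lead byte (not 0xxx/110x/1110/11110)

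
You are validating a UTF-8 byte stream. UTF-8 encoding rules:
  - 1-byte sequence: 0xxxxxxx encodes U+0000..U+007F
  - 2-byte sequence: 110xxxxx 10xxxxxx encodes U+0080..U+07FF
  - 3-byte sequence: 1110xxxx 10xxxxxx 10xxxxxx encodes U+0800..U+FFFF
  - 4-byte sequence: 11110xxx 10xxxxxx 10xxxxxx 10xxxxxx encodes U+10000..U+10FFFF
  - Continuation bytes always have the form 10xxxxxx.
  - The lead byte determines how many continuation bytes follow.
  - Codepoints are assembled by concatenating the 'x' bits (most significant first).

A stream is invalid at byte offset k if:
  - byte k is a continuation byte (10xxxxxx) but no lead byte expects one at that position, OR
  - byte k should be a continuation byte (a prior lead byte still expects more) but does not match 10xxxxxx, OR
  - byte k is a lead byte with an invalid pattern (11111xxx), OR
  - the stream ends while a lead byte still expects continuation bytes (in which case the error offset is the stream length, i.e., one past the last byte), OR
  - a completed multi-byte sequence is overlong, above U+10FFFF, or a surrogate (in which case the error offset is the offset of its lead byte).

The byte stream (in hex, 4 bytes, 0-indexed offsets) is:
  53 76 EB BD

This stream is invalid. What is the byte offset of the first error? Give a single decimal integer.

Byte[0]=53: 1-byte ASCII. cp=U+0053
Byte[1]=76: 1-byte ASCII. cp=U+0076
Byte[2]=EB: 3-byte lead, need 2 cont bytes. acc=0xB
Byte[3]=BD: continuation. acc=(acc<<6)|0x3D=0x2FD
Byte[4]: stream ended, expected continuation. INVALID

Answer: 4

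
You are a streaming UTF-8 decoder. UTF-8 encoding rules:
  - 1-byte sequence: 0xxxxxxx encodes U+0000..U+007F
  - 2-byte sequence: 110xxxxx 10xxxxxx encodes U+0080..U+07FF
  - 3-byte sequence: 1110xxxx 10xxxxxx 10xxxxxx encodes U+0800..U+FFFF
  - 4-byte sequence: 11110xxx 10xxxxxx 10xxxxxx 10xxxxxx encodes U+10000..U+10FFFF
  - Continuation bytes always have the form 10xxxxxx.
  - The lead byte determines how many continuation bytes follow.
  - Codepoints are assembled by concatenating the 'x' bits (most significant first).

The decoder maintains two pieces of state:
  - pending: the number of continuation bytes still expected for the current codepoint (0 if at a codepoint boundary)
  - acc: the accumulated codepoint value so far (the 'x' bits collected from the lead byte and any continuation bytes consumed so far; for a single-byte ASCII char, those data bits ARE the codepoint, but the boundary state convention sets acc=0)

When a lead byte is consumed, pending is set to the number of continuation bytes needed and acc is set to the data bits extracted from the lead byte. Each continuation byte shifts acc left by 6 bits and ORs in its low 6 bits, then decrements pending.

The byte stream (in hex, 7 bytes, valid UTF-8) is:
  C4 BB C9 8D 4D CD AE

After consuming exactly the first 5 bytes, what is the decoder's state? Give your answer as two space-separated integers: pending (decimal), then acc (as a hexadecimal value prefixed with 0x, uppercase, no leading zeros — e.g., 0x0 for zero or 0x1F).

Answer: 0 0x0

Derivation:
Byte[0]=C4: 2-byte lead. pending=1, acc=0x4
Byte[1]=BB: continuation. acc=(acc<<6)|0x3B=0x13B, pending=0
Byte[2]=C9: 2-byte lead. pending=1, acc=0x9
Byte[3]=8D: continuation. acc=(acc<<6)|0x0D=0x24D, pending=0
Byte[4]=4D: 1-byte. pending=0, acc=0x0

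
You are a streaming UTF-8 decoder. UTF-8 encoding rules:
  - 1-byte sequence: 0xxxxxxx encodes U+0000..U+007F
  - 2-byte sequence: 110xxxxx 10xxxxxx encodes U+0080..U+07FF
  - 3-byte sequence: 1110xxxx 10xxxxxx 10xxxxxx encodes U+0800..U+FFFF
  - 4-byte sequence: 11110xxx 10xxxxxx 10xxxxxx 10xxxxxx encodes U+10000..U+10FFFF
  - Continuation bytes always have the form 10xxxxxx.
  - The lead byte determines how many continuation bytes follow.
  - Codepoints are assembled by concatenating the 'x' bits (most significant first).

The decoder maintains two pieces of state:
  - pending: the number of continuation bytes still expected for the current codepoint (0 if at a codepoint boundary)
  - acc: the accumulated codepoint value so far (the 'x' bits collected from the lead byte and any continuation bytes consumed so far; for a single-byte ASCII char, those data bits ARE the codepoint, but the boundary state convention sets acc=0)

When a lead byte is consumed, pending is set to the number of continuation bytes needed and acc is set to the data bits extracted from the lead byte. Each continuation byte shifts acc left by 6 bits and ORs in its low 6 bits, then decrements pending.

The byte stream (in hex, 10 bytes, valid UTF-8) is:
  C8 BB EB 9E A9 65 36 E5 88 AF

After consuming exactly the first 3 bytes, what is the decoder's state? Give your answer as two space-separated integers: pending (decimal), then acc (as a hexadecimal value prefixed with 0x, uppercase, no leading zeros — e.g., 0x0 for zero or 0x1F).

Answer: 2 0xB

Derivation:
Byte[0]=C8: 2-byte lead. pending=1, acc=0x8
Byte[1]=BB: continuation. acc=(acc<<6)|0x3B=0x23B, pending=0
Byte[2]=EB: 3-byte lead. pending=2, acc=0xB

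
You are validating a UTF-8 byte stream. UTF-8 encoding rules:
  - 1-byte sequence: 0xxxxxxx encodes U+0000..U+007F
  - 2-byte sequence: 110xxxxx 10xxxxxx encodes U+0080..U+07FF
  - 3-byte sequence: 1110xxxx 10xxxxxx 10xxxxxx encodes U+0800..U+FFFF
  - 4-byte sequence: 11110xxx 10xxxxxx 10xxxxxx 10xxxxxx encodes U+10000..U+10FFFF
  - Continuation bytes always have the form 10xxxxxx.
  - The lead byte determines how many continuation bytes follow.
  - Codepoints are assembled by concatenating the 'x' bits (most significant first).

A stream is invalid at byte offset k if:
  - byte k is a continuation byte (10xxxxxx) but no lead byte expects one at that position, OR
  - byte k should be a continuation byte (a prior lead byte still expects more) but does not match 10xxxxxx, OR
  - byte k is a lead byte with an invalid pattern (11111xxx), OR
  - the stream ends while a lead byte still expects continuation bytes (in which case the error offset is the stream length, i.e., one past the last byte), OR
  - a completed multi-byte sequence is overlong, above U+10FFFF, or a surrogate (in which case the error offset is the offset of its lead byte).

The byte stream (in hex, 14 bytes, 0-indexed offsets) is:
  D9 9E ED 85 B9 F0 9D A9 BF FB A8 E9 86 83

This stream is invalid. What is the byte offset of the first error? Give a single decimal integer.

Byte[0]=D9: 2-byte lead, need 1 cont bytes. acc=0x19
Byte[1]=9E: continuation. acc=(acc<<6)|0x1E=0x65E
Completed: cp=U+065E (starts at byte 0)
Byte[2]=ED: 3-byte lead, need 2 cont bytes. acc=0xD
Byte[3]=85: continuation. acc=(acc<<6)|0x05=0x345
Byte[4]=B9: continuation. acc=(acc<<6)|0x39=0xD179
Completed: cp=U+D179 (starts at byte 2)
Byte[5]=F0: 4-byte lead, need 3 cont bytes. acc=0x0
Byte[6]=9D: continuation. acc=(acc<<6)|0x1D=0x1D
Byte[7]=A9: continuation. acc=(acc<<6)|0x29=0x769
Byte[8]=BF: continuation. acc=(acc<<6)|0x3F=0x1DA7F
Completed: cp=U+1DA7F (starts at byte 5)
Byte[9]=FB: INVALID lead byte (not 0xxx/110x/1110/11110)

Answer: 9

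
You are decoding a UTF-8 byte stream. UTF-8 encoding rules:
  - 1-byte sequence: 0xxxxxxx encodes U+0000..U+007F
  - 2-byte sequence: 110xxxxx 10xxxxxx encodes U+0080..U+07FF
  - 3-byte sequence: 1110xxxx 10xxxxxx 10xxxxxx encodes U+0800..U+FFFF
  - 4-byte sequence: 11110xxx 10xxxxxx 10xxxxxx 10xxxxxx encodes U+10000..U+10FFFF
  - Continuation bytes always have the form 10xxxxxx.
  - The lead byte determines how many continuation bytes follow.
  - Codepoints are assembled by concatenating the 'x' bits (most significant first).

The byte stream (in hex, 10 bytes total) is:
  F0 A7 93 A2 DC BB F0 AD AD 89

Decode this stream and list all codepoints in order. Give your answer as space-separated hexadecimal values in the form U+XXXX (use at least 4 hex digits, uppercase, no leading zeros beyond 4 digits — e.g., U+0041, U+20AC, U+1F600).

Byte[0]=F0: 4-byte lead, need 3 cont bytes. acc=0x0
Byte[1]=A7: continuation. acc=(acc<<6)|0x27=0x27
Byte[2]=93: continuation. acc=(acc<<6)|0x13=0x9D3
Byte[3]=A2: continuation. acc=(acc<<6)|0x22=0x274E2
Completed: cp=U+274E2 (starts at byte 0)
Byte[4]=DC: 2-byte lead, need 1 cont bytes. acc=0x1C
Byte[5]=BB: continuation. acc=(acc<<6)|0x3B=0x73B
Completed: cp=U+073B (starts at byte 4)
Byte[6]=F0: 4-byte lead, need 3 cont bytes. acc=0x0
Byte[7]=AD: continuation. acc=(acc<<6)|0x2D=0x2D
Byte[8]=AD: continuation. acc=(acc<<6)|0x2D=0xB6D
Byte[9]=89: continuation. acc=(acc<<6)|0x09=0x2DB49
Completed: cp=U+2DB49 (starts at byte 6)

Answer: U+274E2 U+073B U+2DB49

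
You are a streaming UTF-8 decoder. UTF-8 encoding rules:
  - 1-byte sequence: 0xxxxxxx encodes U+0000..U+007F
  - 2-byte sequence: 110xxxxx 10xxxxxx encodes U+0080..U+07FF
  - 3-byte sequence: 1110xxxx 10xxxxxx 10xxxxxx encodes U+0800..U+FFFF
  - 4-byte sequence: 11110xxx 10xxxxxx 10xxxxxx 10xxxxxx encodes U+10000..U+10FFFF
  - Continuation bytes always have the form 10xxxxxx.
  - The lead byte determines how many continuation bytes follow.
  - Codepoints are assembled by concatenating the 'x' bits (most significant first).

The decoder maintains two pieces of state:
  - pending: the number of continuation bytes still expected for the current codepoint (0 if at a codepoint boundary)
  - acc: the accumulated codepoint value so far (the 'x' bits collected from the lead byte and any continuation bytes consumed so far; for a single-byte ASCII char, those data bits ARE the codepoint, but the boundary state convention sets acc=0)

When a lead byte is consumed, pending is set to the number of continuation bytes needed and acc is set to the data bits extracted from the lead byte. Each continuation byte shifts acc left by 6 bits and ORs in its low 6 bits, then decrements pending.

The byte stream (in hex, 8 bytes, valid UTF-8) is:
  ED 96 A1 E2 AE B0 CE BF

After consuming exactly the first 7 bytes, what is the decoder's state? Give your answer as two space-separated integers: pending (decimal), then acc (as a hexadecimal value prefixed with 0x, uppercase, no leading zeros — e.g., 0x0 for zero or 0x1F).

Byte[0]=ED: 3-byte lead. pending=2, acc=0xD
Byte[1]=96: continuation. acc=(acc<<6)|0x16=0x356, pending=1
Byte[2]=A1: continuation. acc=(acc<<6)|0x21=0xD5A1, pending=0
Byte[3]=E2: 3-byte lead. pending=2, acc=0x2
Byte[4]=AE: continuation. acc=(acc<<6)|0x2E=0xAE, pending=1
Byte[5]=B0: continuation. acc=(acc<<6)|0x30=0x2BB0, pending=0
Byte[6]=CE: 2-byte lead. pending=1, acc=0xE

Answer: 1 0xE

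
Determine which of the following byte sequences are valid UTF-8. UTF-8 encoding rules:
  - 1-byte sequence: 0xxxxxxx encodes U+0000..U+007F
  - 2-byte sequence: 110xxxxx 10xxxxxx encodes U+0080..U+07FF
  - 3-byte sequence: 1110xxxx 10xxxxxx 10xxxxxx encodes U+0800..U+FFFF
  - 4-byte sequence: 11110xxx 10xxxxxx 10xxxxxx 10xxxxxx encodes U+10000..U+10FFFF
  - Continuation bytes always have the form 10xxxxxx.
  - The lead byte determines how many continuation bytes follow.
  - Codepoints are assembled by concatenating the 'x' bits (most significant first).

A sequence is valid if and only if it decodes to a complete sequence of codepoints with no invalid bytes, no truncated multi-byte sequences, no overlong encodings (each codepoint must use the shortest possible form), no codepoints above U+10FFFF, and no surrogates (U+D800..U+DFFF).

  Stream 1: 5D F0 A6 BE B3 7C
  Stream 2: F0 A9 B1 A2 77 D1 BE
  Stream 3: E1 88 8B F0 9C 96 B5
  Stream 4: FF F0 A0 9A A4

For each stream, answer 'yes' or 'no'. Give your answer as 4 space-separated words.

Stream 1: decodes cleanly. VALID
Stream 2: decodes cleanly. VALID
Stream 3: decodes cleanly. VALID
Stream 4: error at byte offset 0. INVALID

Answer: yes yes yes no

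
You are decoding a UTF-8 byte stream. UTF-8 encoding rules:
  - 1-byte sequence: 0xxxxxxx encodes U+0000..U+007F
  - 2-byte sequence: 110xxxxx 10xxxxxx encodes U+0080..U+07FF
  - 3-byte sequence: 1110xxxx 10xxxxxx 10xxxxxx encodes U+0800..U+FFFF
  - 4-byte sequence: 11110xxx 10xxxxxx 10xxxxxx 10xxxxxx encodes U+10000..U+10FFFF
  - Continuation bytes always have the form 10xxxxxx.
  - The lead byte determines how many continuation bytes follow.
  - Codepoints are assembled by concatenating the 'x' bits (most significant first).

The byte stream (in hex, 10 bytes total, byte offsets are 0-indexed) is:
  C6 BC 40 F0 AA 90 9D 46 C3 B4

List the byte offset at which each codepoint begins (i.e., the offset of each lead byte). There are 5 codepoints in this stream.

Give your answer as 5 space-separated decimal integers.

Answer: 0 2 3 7 8

Derivation:
Byte[0]=C6: 2-byte lead, need 1 cont bytes. acc=0x6
Byte[1]=BC: continuation. acc=(acc<<6)|0x3C=0x1BC
Completed: cp=U+01BC (starts at byte 0)
Byte[2]=40: 1-byte ASCII. cp=U+0040
Byte[3]=F0: 4-byte lead, need 3 cont bytes. acc=0x0
Byte[4]=AA: continuation. acc=(acc<<6)|0x2A=0x2A
Byte[5]=90: continuation. acc=(acc<<6)|0x10=0xA90
Byte[6]=9D: continuation. acc=(acc<<6)|0x1D=0x2A41D
Completed: cp=U+2A41D (starts at byte 3)
Byte[7]=46: 1-byte ASCII. cp=U+0046
Byte[8]=C3: 2-byte lead, need 1 cont bytes. acc=0x3
Byte[9]=B4: continuation. acc=(acc<<6)|0x34=0xF4
Completed: cp=U+00F4 (starts at byte 8)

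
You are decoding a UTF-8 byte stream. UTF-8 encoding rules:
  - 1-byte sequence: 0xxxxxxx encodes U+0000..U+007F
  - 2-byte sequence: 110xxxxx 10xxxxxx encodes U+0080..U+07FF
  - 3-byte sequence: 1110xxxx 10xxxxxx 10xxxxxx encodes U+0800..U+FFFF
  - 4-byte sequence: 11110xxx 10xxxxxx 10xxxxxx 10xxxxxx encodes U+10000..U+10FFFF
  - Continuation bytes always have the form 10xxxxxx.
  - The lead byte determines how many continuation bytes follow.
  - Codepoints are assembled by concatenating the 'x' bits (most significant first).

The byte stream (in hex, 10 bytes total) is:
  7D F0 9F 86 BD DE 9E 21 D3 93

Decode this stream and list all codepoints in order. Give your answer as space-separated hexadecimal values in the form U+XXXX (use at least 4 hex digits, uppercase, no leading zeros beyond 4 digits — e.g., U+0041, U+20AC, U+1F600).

Answer: U+007D U+1F1BD U+079E U+0021 U+04D3

Derivation:
Byte[0]=7D: 1-byte ASCII. cp=U+007D
Byte[1]=F0: 4-byte lead, need 3 cont bytes. acc=0x0
Byte[2]=9F: continuation. acc=(acc<<6)|0x1F=0x1F
Byte[3]=86: continuation. acc=(acc<<6)|0x06=0x7C6
Byte[4]=BD: continuation. acc=(acc<<6)|0x3D=0x1F1BD
Completed: cp=U+1F1BD (starts at byte 1)
Byte[5]=DE: 2-byte lead, need 1 cont bytes. acc=0x1E
Byte[6]=9E: continuation. acc=(acc<<6)|0x1E=0x79E
Completed: cp=U+079E (starts at byte 5)
Byte[7]=21: 1-byte ASCII. cp=U+0021
Byte[8]=D3: 2-byte lead, need 1 cont bytes. acc=0x13
Byte[9]=93: continuation. acc=(acc<<6)|0x13=0x4D3
Completed: cp=U+04D3 (starts at byte 8)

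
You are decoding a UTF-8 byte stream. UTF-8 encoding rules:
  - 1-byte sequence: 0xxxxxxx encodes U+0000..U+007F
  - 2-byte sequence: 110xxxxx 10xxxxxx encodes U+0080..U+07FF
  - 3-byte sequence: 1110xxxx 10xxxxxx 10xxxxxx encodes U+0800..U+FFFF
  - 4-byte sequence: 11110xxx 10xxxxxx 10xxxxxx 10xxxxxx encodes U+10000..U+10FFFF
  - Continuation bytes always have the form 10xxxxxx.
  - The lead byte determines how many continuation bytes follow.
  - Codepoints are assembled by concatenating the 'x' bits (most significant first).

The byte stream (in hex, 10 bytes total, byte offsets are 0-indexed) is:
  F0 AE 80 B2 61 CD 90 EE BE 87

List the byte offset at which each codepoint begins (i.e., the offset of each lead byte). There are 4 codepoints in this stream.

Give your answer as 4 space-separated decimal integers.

Byte[0]=F0: 4-byte lead, need 3 cont bytes. acc=0x0
Byte[1]=AE: continuation. acc=(acc<<6)|0x2E=0x2E
Byte[2]=80: continuation. acc=(acc<<6)|0x00=0xB80
Byte[3]=B2: continuation. acc=(acc<<6)|0x32=0x2E032
Completed: cp=U+2E032 (starts at byte 0)
Byte[4]=61: 1-byte ASCII. cp=U+0061
Byte[5]=CD: 2-byte lead, need 1 cont bytes. acc=0xD
Byte[6]=90: continuation. acc=(acc<<6)|0x10=0x350
Completed: cp=U+0350 (starts at byte 5)
Byte[7]=EE: 3-byte lead, need 2 cont bytes. acc=0xE
Byte[8]=BE: continuation. acc=(acc<<6)|0x3E=0x3BE
Byte[9]=87: continuation. acc=(acc<<6)|0x07=0xEF87
Completed: cp=U+EF87 (starts at byte 7)

Answer: 0 4 5 7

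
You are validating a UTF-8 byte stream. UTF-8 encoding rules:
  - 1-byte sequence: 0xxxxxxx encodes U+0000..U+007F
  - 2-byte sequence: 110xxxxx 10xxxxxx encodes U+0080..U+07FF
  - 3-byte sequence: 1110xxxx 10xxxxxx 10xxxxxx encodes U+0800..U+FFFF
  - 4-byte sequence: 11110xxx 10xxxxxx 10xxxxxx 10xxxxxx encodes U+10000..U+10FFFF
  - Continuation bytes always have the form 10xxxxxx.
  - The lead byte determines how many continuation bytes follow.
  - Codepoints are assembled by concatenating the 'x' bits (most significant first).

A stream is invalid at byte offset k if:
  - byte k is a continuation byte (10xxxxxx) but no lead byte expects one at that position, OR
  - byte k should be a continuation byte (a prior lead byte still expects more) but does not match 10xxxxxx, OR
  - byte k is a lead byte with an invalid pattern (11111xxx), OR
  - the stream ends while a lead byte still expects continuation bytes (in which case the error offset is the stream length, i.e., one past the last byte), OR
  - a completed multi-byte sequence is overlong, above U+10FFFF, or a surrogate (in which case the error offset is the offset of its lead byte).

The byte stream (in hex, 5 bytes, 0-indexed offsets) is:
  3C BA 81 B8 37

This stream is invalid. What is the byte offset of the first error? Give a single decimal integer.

Byte[0]=3C: 1-byte ASCII. cp=U+003C
Byte[1]=BA: INVALID lead byte (not 0xxx/110x/1110/11110)

Answer: 1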